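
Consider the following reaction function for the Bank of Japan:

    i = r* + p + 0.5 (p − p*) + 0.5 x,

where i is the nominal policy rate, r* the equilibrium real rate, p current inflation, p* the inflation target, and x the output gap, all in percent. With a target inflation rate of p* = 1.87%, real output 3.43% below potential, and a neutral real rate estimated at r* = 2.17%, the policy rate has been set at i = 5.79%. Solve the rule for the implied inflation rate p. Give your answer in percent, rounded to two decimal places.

4.18%

Output 3.43% below potential → x = -3.43.
Collecting p: i = r* + (1 + 0.5) p − 0.5 p* + 0.5 x
1.5 p = 5.79 − 2.17 + 0.5 × 1.87 − 0.5 × (-3.43) = 6.27
p = 6.27 / 1.5 = 4.18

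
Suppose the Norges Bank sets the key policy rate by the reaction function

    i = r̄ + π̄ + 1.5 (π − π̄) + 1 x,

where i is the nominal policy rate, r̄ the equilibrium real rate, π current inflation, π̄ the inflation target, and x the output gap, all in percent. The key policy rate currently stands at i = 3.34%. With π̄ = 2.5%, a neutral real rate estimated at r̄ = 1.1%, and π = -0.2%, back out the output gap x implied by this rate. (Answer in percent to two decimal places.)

3.79%

1 x = 3.34 − 1.1 − 2.5 − 1.5 × ((-0.2) − 2.5) = 3.79
x = 3.79 / 1 = 3.79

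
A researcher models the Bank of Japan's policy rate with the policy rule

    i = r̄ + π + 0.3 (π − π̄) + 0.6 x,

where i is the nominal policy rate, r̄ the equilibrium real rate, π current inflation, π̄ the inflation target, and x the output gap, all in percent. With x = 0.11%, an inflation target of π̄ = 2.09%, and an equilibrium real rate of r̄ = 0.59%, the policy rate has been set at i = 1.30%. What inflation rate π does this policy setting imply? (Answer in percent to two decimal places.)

Collecting π: i = r̄ + (1 + 0.3) π − 0.3 π̄ + 0.6 x
1.3 π = 1.30 − 0.59 + 0.3 × 2.09 − 0.6 × 0.11 = 1.271
π = 1.271 / 1.3 = 0.98

0.98%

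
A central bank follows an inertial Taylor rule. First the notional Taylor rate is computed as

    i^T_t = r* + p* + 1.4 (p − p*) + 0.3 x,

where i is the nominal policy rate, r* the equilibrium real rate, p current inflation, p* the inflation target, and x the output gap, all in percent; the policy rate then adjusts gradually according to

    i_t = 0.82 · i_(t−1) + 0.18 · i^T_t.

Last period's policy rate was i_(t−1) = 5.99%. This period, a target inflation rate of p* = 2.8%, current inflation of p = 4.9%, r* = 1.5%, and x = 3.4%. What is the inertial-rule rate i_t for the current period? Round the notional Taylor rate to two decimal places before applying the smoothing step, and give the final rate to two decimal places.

6.40%

i^T_t = 1.5 + 2.8 + 1.4 × (4.9 − 2.8) + 0.3 × 3.4
   = 1.5 + 2.8 + 2.94 + 1.02 = 8.26
i_t = 0.82 × 5.99 + 0.18 × 8.26 = 4.9118 + 1.4868 = 6.40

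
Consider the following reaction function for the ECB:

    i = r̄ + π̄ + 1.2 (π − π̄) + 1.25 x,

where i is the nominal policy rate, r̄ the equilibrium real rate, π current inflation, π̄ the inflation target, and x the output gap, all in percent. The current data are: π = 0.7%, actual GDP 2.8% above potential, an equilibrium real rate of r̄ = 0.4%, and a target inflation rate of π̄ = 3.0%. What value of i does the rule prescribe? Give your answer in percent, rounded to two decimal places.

Output 2.8% above potential → x = 2.8.
i = 0.4 + 3.0 + 1.2 × (0.7 − 3.0) + 1.25 × 2.8
   = 0.4 + 3 − 2.76 + 3.5 = 4.14

4.14%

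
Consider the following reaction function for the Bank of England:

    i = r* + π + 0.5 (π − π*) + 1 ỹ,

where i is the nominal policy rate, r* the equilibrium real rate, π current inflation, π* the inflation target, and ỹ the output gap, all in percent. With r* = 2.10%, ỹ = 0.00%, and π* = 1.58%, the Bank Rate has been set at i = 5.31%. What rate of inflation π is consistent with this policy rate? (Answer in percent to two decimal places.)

2.67%

Collecting π: i = r* + (1 + 0.5) π − 0.5 π* + 1 ỹ
1.5 π = 5.31 − 2.10 + 0.5 × 1.58 − 1 × 0.00 = 4
π = 4 / 1.5 = 2.67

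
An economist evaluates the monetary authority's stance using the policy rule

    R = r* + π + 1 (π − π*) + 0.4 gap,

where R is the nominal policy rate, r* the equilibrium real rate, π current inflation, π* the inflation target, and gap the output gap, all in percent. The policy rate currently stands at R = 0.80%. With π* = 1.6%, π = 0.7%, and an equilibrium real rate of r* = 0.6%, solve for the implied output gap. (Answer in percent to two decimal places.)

1.00%

0.4 gap = 0.80 − 0.6 − 0.7 − 1 × (0.7 − 1.6) = 0.4
gap = 0.4 / 0.4 = 1.00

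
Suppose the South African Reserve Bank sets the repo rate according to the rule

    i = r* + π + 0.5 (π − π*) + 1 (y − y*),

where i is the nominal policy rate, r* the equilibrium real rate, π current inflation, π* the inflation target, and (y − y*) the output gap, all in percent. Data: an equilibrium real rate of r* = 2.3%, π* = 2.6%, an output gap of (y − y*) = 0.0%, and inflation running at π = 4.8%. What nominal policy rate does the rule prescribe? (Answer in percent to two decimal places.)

8.20%

i = 2.3 + 4.8 + 0.5 × (4.8 − 2.6) + 1 × 0.0
   = 2.3 + 4.8 + 1.1 + 0 = 8.20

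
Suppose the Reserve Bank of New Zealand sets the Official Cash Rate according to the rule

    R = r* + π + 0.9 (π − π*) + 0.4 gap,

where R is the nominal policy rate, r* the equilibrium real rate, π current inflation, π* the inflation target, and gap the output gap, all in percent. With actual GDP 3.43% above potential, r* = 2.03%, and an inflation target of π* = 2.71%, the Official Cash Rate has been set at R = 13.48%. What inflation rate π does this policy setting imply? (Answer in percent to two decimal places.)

Output 3.43% above potential → gap = 3.43.
Collecting π: R = r* + (1 + 0.9) π − 0.9 π* + 0.4 gap
1.9 π = 13.48 − 2.03 + 0.9 × 2.71 − 0.4 × 3.43 = 12.517
π = 12.517 / 1.9 = 6.59

6.59%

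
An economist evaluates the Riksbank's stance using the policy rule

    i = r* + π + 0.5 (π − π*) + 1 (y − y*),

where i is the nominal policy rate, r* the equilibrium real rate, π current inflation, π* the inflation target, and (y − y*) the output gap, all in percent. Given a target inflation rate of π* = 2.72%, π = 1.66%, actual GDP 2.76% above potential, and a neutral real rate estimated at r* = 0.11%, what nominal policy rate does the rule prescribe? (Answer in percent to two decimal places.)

Output 2.76% above potential → (y − y*) = 2.76.
i = 0.11 + 1.66 + 0.5 × (1.66 − 2.72) + 1 × 2.76
   = 0.11 + 1.66 − 0.53 + 2.76 = 4.00

4.00%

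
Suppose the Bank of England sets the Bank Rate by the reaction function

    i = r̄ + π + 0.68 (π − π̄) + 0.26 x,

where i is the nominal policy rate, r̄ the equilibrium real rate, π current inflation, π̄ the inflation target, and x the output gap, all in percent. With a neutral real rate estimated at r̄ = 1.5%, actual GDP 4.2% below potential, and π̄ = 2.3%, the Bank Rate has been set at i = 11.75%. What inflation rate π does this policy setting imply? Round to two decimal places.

7.68%

Output 4.2% below potential → x = -4.2.
Collecting π: i = r̄ + (1 + 0.68) π − 0.68 π̄ + 0.26 x
1.68 π = 11.75 − 1.5 + 0.68 × 2.3 − 0.26 × (-4.2) = 12.906
π = 12.906 / 1.68 = 7.68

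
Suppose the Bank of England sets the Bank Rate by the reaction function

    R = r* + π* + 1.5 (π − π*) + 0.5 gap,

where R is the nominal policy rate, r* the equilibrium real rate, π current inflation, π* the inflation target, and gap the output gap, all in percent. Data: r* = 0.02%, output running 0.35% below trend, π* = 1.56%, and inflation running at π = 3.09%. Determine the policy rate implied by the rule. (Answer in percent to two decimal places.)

3.70%

Output 0.35% below potential → gap = -0.35.
R = 0.02 + 1.56 + 1.5 × (3.09 − 1.56) + 0.5 × (-0.35)
   = 0.02 + 1.56 + 2.295 − 0.175 = 3.70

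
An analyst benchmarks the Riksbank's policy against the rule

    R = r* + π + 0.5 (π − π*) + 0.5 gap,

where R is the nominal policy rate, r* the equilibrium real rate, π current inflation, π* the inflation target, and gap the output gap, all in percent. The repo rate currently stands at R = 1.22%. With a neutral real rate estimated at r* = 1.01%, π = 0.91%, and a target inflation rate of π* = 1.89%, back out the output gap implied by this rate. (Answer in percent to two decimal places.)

0.5 gap = 1.22 − 1.01 − 0.91 − 0.5 × (0.91 − 1.89) = -0.21
gap = -0.21 / 0.5 = -0.42

-0.42%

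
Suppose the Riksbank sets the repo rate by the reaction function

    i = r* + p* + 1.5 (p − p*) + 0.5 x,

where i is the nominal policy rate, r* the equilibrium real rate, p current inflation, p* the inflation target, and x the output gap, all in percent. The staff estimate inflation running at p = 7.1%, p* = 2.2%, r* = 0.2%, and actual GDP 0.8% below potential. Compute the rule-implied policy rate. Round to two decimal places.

Output 0.8% below potential → x = -0.8.
i = 0.2 + 2.2 + 1.5 × (7.1 − 2.2) + 0.5 × (-0.8)
   = 0.2 + 2.2 + 7.35 − 0.4 = 9.35

9.35%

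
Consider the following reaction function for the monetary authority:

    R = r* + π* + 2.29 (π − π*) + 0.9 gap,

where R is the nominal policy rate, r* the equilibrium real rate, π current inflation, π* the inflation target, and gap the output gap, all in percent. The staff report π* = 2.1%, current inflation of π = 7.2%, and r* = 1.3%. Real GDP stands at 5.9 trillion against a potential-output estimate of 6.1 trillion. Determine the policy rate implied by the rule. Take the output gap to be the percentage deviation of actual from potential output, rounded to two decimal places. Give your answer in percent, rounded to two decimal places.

Output gap = 100 × (5.9 − 6.1) / 6.1 = -3.28%.
R = 1.30 + 2.10 + 2.29 × (7.20 − 2.10) + 0.9 × (-3.28)
   = 1.30 + 2.1 + 11.679 − 2.952 = 12.13

12.13%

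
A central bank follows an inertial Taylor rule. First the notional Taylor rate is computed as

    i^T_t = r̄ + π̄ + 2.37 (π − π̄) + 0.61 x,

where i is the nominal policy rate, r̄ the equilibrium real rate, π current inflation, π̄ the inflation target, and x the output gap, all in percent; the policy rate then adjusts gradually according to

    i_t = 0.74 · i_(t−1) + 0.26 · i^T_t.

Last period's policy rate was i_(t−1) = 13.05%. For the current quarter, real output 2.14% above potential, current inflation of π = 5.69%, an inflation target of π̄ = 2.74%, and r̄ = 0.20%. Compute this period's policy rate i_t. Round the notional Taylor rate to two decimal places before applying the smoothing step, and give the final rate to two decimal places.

Output 2.14% above potential → x = 2.14.
i^T_t = 0.20 + 2.74 + 2.37 × (5.69 − 2.74) + 0.61 × 2.14
   = 0.20 + 2.74 + 6.9915 + 1.3054 = 11.24
i_t = 0.74 × 13.05 + 0.26 × 11.24 = 9.657 + 2.9224 = 12.58

12.58%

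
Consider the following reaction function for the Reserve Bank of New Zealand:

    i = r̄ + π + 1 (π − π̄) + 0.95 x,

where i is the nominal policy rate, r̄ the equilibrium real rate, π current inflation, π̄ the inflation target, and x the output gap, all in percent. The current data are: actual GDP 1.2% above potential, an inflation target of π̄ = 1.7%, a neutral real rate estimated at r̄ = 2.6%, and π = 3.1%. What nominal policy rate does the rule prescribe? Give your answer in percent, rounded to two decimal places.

8.24%

Output 1.2% above potential → x = 1.2.
i = 2.6 + 3.1 + 1 × (3.1 − 1.7) + 0.95 × 1.2
   = 2.6 + 3.1 + 1.4 + 1.14 = 8.24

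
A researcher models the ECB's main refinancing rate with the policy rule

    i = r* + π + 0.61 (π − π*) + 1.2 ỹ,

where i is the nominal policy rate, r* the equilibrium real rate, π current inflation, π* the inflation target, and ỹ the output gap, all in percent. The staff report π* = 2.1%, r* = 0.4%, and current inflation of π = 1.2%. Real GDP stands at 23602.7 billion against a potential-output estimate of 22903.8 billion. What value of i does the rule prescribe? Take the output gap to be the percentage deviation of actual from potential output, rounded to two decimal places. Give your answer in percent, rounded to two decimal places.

Output gap = 100 × (23602.7 − 22903.8) / 22903.8 = 3.05%.
i = 0.40 + 1.20 + 0.61 × (1.20 − 2.10) + 1.2 × 3.05
   = 0.40 + 1.2 − 0.549 + 3.66 = 4.71

4.71%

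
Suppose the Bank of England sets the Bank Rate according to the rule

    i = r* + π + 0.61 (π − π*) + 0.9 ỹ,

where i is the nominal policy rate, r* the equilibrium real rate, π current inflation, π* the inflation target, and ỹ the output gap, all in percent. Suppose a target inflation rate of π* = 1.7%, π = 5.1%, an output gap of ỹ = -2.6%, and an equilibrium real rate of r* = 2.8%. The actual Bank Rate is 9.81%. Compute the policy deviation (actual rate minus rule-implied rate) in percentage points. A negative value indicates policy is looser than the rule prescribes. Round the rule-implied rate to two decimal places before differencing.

2.18 pp

i = 2.8 + 5.1 + 0.61 × (5.1 − 1.7) + 0.9 × (-2.6)
   = 2.8 + 5.1 + 2.074 − 2.34 = 7.63
Deviation = 9.81 − 7.63 = 2.18 pp.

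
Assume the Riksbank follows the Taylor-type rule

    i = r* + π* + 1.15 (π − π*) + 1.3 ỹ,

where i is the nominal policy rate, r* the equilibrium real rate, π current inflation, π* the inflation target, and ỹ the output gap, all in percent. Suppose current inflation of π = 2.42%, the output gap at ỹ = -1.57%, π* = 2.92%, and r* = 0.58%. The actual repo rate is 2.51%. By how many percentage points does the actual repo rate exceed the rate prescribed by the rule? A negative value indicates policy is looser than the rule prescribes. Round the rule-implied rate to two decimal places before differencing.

i = 0.58 + 2.92 + 1.15 × (2.42 − 2.92) + 1.3 × (-1.57)
   = 0.58 + 2.92 − 0.575 − 2.041 = 0.88
Deviation = 2.51 − 0.88 = 1.63 pp.

1.63 pp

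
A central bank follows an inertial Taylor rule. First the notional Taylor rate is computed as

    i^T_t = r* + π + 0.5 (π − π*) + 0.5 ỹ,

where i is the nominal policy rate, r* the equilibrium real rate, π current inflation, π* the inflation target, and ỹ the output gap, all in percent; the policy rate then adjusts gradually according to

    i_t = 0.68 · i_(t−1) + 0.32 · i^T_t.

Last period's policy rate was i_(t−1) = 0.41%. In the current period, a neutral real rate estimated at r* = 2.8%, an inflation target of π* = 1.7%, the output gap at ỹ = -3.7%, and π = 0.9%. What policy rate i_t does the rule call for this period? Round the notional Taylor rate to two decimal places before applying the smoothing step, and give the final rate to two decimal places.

i^T_t = 2.8 + 0.9 + 0.5 × (0.9 − 1.7) + 0.5 × (-3.7)
   = 2.8 + 0.9 − 0.4 − 1.85 = 1.45
i_t = 0.68 × 0.41 + 0.32 × 1.45 = 0.2788 + 0.464 = 0.74

0.74%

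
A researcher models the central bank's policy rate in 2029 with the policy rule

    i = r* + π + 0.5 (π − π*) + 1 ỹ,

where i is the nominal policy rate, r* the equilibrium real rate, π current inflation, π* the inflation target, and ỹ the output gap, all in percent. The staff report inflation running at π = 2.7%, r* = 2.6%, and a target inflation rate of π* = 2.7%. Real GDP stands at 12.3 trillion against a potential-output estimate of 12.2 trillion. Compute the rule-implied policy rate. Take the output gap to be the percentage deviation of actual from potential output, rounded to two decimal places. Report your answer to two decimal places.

Output gap = 100 × (12.3 − 12.2) / 12.2 = 0.82%.
i = 2.60 + 2.70 + 0.5 × (2.70 − 2.70) + 1 × 0.82
   = 2.60 + 2.7 + 0 + 0.82 = 6.12

6.12%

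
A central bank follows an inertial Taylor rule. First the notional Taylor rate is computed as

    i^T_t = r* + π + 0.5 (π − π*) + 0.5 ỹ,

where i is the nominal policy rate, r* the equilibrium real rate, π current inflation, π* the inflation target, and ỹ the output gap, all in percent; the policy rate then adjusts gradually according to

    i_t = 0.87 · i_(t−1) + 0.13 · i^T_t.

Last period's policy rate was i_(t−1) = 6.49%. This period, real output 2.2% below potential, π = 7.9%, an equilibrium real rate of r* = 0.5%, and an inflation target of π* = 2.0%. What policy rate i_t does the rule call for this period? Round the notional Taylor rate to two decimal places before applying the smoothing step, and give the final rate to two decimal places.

6.98%

Output 2.2% below potential → ỹ = -2.2.
i^T_t = 0.5 + 7.9 + 0.5 × (7.9 − 2.0) + 0.5 × (-2.2)
   = 0.5 + 7.9 + 2.95 − 1.1 = 10.25
i_t = 0.87 × 6.49 + 0.13 × 10.25 = 5.6463 + 1.3325 = 6.98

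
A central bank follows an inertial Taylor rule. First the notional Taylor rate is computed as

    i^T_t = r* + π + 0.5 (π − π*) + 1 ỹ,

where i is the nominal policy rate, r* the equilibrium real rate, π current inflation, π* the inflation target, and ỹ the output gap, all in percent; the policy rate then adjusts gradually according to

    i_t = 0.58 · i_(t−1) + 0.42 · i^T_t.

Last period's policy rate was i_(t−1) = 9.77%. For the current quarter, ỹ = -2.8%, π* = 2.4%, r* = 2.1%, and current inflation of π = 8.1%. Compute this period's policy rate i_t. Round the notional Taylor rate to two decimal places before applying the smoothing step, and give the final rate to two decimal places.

i^T_t = 2.1 + 8.1 + 0.5 × (8.1 − 2.4) + 1 × (-2.8)
   = 2.1 + 8.1 + 2.85 − 2.8 = 10.25
i_t = 0.58 × 9.77 + 0.42 × 10.25 = 5.6666 + 4.305 = 9.97

9.97%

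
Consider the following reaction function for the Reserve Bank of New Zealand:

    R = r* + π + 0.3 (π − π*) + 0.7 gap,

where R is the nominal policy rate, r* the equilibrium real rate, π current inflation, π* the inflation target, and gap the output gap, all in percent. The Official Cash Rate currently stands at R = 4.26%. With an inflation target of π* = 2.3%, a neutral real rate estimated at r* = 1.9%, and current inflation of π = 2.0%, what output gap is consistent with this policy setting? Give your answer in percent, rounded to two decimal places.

0.7 gap = 4.26 − 1.9 − 2.0 − 0.3 × (2.0 − 2.3) = 0.45
gap = 0.45 / 0.7 = 0.64

0.64%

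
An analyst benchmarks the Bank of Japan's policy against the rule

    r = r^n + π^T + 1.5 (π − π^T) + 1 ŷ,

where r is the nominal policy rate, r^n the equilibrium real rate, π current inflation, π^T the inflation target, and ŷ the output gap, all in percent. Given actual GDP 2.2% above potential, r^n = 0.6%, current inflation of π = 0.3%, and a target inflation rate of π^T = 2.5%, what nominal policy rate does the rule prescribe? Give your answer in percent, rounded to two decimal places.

Output 2.2% above potential → ŷ = 2.2.
r = 0.6 + 2.5 + 1.5 × (0.3 − 2.5) + 1 × 2.2
   = 0.6 + 2.5 − 3.3 + 2.2 = 2.00

2.00%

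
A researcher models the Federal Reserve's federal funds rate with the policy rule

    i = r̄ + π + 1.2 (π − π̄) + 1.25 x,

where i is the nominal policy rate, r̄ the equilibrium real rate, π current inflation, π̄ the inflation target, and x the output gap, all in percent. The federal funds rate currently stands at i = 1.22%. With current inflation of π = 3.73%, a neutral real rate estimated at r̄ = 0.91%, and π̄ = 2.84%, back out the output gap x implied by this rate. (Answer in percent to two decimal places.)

-3.59%

1.25 x = 1.22 − 0.91 − 3.73 − 1.2 × (3.73 − 2.84) = -4.488
x = -4.488 / 1.25 = -3.59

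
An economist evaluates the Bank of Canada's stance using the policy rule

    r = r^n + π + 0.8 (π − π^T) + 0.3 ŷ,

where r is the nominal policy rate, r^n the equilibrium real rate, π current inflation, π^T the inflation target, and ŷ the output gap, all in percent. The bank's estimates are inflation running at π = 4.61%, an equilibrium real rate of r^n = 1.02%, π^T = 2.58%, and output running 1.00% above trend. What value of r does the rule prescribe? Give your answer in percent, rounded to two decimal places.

Output 1.00% above potential → ŷ = 1.00.
r = 1.02 + 4.61 + 0.8 × (4.61 − 2.58) + 0.3 × 1.00
   = 1.02 + 4.61 + 1.624 + 0.3 = 7.55

7.55%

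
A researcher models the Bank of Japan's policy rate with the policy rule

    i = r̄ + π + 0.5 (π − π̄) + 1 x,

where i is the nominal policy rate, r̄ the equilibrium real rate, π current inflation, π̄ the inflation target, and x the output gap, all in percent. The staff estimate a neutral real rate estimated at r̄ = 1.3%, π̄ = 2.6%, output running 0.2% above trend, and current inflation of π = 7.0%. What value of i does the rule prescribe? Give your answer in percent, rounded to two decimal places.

Output 0.2% above potential → x = 0.2.
i = 1.3 + 7.0 + 0.5 × (7.0 − 2.6) + 1 × 0.2
   = 1.3 + 7 + 2.2 + 0.2 = 10.70

10.70%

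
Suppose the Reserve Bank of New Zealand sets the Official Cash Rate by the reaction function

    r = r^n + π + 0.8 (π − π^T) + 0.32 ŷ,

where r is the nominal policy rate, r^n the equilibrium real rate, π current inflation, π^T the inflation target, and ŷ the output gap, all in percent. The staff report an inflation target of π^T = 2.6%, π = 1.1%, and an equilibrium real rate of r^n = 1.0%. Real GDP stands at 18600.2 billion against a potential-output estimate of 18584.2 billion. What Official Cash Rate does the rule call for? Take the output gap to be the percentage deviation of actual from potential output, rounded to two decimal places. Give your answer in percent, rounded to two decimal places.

0.93%

Output gap = 100 × (18600.2 − 18584.2) / 18584.2 = 0.09%.
r = 1.00 + 1.10 + 0.8 × (1.10 − 2.60) + 0.32 × 0.09
   = 1.00 + 1.1 − 1.2 + 0.0288 = 0.93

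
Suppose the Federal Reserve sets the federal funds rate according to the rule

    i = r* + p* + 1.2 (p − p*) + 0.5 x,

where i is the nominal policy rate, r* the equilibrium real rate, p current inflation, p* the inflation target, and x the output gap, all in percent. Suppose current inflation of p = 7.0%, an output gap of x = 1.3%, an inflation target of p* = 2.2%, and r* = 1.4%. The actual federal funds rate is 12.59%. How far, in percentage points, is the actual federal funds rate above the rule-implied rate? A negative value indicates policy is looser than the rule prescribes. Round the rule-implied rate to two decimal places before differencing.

2.58 pp

i = 1.4 + 2.2 + 1.2 × (7.0 − 2.2) + 0.5 × 1.3
   = 1.4 + 2.2 + 5.76 + 0.65 = 10.01
Deviation = 12.59 − 10.01 = 2.58 pp.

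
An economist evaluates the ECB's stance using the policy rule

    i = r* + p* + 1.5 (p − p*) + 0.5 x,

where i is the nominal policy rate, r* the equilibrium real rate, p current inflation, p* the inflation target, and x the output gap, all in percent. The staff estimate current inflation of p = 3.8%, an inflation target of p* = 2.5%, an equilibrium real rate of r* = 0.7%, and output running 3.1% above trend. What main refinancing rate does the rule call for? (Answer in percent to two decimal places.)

6.70%

Output 3.1% above potential → x = 3.1.
i = 0.7 + 2.5 + 1.5 × (3.8 − 2.5) + 0.5 × 3.1
   = 0.7 + 2.5 + 1.95 + 1.55 = 6.70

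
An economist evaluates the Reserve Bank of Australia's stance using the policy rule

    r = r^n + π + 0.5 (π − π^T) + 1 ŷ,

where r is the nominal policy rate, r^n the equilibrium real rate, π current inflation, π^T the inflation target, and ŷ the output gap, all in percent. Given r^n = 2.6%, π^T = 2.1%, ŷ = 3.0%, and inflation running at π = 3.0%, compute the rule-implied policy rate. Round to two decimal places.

r = 2.6 + 3.0 + 0.5 × (3.0 − 2.1) + 1 × 3.0
   = 2.6 + 3 + 0.45 + 3 = 9.05

9.05%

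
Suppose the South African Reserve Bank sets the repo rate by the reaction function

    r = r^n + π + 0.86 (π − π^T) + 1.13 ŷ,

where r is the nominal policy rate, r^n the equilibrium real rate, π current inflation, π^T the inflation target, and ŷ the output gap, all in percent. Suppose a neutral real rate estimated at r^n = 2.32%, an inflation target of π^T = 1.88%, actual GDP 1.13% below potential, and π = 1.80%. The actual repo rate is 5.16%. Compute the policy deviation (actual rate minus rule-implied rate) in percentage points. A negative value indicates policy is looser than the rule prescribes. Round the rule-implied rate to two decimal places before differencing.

Output 1.13% below potential → ŷ = -1.13.
r = 2.32 + 1.80 + 0.86 × (1.80 − 1.88) + 1.13 × (-1.13)
   = 2.32 + 1.8 − 0.0688 − 1.2769 = 2.77
Deviation = 5.16 − 2.77 = 2.39 pp.

2.39 pp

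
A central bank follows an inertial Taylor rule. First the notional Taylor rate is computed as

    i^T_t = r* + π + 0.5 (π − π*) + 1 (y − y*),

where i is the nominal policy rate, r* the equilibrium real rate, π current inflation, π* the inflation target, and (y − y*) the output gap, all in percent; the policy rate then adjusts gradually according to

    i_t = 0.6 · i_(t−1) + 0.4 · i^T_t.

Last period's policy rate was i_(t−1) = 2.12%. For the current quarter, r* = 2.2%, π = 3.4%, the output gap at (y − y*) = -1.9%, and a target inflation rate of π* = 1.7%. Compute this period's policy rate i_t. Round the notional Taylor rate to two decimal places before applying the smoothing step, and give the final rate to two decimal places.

i^T_t = 2.2 + 3.4 + 0.5 × (3.4 − 1.7) + 1 × (-1.9)
   = 2.2 + 3.4 + 0.85 − 1.9 = 4.55
i_t = 0.6 × 2.12 + 0.4 × 4.55 = 1.272 + 1.82 = 3.09

3.09%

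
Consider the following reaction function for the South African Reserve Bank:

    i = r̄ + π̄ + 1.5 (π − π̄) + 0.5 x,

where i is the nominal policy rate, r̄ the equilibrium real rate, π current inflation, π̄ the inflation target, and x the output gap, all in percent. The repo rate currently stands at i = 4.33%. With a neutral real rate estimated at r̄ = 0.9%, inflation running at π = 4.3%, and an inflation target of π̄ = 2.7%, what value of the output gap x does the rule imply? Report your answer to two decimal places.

0.5 x = 4.33 − 0.9 − 2.7 − 1.5 × (4.3 − 2.7) = -1.67
x = -1.67 / 0.5 = -3.34

-3.34%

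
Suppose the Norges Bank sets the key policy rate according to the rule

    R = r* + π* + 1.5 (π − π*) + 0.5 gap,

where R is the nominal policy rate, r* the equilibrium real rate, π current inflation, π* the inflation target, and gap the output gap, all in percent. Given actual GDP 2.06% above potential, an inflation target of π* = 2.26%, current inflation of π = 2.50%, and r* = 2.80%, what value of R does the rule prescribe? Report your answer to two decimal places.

6.45%

Output 2.06% above potential → gap = 2.06.
R = 2.80 + 2.26 + 1.5 × (2.50 − 2.26) + 0.5 × 2.06
   = 2.80 + 2.26 + 0.36 + 1.03 = 6.45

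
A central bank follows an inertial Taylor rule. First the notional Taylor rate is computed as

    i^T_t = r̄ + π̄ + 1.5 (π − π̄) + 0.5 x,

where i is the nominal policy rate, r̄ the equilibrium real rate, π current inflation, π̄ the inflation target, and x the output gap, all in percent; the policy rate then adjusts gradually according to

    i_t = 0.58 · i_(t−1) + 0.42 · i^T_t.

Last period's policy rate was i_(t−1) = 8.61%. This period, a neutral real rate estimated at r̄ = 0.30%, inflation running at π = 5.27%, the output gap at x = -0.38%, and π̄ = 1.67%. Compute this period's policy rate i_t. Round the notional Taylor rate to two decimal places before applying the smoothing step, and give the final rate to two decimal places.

i^T_t = 0.30 + 1.67 + 1.5 × (5.27 − 1.67) + 0.5 × (-0.38)
   = 0.30 + 1.67 + 5.4 − 0.19 = 7.18
i_t = 0.58 × 8.61 + 0.42 × 7.18 = 4.9938 + 3.0156 = 8.01

8.01%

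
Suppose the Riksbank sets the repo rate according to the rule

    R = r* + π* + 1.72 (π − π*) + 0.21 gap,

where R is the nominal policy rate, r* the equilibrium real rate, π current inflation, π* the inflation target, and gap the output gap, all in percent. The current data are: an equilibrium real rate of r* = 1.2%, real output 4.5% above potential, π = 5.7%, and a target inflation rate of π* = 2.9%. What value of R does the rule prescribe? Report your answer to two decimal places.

9.86%

Output 4.5% above potential → gap = 4.5.
R = 1.2 + 2.9 + 1.72 × (5.7 − 2.9) + 0.21 × 4.5
   = 1.2 + 2.9 + 4.816 + 0.945 = 9.86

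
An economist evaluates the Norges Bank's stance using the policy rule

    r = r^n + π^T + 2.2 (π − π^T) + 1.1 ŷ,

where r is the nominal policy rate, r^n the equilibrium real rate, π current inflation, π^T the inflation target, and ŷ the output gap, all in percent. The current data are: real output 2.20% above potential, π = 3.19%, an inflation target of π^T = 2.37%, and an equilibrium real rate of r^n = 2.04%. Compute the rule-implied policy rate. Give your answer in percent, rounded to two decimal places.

Output 2.20% above potential → ŷ = 2.20.
r = 2.04 + 2.37 + 2.2 × (3.19 − 2.37) + 1.1 × 2.20
   = 2.04 + 2.37 + 1.804 + 2.42 = 8.63

8.63%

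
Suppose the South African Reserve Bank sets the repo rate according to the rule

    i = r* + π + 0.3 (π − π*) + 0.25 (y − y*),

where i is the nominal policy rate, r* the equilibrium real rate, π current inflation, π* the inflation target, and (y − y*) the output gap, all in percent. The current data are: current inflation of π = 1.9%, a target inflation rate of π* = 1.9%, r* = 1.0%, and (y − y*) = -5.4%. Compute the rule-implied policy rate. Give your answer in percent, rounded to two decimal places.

i = 1.0 + 1.9 + 0.3 × (1.9 − 1.9) + 0.25 × (-5.4)
   = 1.0 + 1.9 + 0 − 1.35 = 1.55

1.55%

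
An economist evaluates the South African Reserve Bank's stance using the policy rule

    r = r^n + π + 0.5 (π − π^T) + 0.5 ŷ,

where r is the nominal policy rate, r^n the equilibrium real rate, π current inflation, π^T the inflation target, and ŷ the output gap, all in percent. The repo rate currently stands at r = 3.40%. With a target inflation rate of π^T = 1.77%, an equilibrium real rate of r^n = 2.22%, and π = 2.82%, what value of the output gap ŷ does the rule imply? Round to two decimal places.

-4.33%

0.5 ŷ = 3.40 − 2.22 − 2.82 − 0.5 × (2.82 − 1.77) = -2.165
ŷ = -2.165 / 0.5 = -4.33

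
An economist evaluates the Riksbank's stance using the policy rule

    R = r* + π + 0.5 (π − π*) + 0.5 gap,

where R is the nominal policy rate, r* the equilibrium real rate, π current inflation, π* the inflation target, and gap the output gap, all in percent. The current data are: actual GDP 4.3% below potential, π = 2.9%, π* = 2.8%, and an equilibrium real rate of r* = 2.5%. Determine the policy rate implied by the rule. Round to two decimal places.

3.30%

Output 4.3% below potential → gap = -4.3.
R = 2.5 + 2.9 + 0.5 × (2.9 − 2.8) + 0.5 × (-4.3)
   = 2.5 + 2.9 + 0.05 − 2.15 = 3.30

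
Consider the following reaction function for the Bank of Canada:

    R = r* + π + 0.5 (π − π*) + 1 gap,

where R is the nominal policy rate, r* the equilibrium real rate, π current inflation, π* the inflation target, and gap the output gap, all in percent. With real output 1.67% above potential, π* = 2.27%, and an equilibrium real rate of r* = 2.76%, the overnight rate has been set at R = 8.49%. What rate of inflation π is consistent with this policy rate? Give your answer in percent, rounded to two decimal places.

3.46%

Output 1.67% above potential → gap = 1.67.
Collecting π: R = r* + (1 + 0.5) π − 0.5 π* + 1 gap
1.5 π = 8.49 − 2.76 + 0.5 × 2.27 − 1 × 1.67 = 5.195
π = 5.195 / 1.5 = 3.46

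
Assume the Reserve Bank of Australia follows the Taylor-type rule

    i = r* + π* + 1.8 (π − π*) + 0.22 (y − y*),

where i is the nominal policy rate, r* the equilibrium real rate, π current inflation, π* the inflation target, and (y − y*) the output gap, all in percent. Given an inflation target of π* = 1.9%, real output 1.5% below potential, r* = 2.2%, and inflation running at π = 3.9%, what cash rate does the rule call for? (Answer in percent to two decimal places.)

Output 1.5% below potential → (y − y*) = -1.5.
i = 2.2 + 1.9 + 1.8 × (3.9 − 1.9) + 0.22 × (-1.5)
   = 2.2 + 1.9 + 3.6 − 0.33 = 7.37

7.37%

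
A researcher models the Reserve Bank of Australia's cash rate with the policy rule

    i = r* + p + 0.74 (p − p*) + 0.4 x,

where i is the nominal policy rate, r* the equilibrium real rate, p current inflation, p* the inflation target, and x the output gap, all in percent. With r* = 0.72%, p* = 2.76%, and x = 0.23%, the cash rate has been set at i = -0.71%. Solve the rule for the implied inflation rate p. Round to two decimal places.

0.30%

Collecting p: i = r* + (1 + 0.74) p − 0.74 p* + 0.4 x
1.74 p = -0.71 − 0.72 + 0.74 × 2.76 − 0.4 × 0.23 = 0.5204
p = 0.5204 / 1.74 = 0.30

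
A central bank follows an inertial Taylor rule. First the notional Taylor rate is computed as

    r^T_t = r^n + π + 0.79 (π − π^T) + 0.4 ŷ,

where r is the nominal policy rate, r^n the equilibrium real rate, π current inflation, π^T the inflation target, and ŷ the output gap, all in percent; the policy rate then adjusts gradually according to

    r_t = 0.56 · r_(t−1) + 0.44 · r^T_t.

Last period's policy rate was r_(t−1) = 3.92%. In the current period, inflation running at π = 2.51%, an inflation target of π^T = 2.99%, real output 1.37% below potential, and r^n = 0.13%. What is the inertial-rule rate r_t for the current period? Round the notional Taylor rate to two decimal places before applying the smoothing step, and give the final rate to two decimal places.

Output 1.37% below potential → ŷ = -1.37.
r^T_t = 0.13 + 2.51 + 0.79 × (2.51 − 2.99) + 0.4 × (-1.37)
   = 0.13 + 2.51 − 0.3792 − 0.548 = 1.71
r_t = 0.56 × 3.92 + 0.44 × 1.71 = 2.1952 + 0.7524 = 2.95

2.95%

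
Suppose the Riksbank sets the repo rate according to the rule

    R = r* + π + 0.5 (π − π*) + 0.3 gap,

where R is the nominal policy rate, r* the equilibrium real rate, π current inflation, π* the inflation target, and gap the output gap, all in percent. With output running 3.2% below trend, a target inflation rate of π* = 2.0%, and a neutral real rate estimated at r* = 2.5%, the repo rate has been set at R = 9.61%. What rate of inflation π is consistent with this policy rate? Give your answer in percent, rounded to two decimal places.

6.05%

Output 3.2% below potential → gap = -3.2.
Collecting π: R = r* + (1 + 0.5) π − 0.5 π* + 0.3 gap
1.5 π = 9.61 − 2.5 + 0.5 × 2.0 − 0.3 × (-3.2) = 9.07
π = 9.07 / 1.5 = 6.05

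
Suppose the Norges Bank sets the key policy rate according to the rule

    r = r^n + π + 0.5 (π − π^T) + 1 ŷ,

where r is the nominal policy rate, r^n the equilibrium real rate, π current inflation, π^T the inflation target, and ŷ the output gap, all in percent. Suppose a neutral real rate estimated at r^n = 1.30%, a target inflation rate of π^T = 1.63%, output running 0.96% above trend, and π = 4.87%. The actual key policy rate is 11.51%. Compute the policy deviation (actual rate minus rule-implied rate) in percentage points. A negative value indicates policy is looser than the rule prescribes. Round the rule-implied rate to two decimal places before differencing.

2.76 pp

Output 0.96% above potential → ŷ = 0.96.
r = 1.30 + 4.87 + 0.5 × (4.87 − 1.63) + 1 × 0.96
   = 1.30 + 4.87 + 1.62 + 0.96 = 8.75
Deviation = 11.51 − 8.75 = 2.76 pp.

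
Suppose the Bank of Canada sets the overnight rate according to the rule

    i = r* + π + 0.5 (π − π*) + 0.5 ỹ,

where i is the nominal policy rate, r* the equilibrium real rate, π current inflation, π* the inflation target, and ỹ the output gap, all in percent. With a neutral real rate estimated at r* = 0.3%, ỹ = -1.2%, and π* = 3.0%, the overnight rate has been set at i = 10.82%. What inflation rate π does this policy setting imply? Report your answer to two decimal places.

Collecting π: i = r* + (1 + 0.5) π − 0.5 π* + 0.5 ỹ
1.5 π = 10.82 − 0.3 + 0.5 × 3.0 − 0.5 × (-1.2) = 12.62
π = 12.62 / 1.5 = 8.41

8.41%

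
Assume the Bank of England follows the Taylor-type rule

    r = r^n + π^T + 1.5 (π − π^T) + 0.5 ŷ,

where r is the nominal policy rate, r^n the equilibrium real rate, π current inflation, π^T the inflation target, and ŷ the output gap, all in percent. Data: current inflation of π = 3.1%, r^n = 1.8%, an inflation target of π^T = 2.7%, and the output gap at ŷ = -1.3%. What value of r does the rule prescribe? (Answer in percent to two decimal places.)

4.45%

r = 1.8 + 2.7 + 1.5 × (3.1 − 2.7) + 0.5 × (-1.3)
   = 1.8 + 2.7 + 0.6 − 0.65 = 4.45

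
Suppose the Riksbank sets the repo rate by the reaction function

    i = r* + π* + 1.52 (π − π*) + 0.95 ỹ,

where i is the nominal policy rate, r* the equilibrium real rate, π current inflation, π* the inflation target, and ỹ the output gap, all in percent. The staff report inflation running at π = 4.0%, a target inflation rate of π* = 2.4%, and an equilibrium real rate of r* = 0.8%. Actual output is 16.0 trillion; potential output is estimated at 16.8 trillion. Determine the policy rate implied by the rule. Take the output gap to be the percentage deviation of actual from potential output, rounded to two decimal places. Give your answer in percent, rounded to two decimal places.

Output gap = 100 × (16.0 − 16.8) / 16.8 = -4.76%.
i = 0.80 + 2.40 + 1.52 × (4.00 − 2.40) + 0.95 × (-4.76)
   = 0.80 + 2.4 + 2.432 − 4.522 = 1.11

1.11%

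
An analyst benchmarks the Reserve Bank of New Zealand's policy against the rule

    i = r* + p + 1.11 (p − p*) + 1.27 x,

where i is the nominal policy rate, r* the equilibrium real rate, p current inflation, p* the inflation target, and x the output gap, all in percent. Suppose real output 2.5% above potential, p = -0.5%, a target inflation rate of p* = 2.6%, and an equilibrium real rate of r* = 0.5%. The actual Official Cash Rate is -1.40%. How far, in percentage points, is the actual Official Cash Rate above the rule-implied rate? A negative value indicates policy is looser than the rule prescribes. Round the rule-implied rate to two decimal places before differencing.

-1.13 pp

Output 2.5% above potential → x = 2.5.
i = 0.5 + (-0.5) + 1.11 × (-0.5 − 2.6) + 1.27 × 2.5
   = 0.5 − 0.5 − 3.441 + 3.175 = -0.27
Deviation = -1.40 − (-0.27) = -1.13 pp.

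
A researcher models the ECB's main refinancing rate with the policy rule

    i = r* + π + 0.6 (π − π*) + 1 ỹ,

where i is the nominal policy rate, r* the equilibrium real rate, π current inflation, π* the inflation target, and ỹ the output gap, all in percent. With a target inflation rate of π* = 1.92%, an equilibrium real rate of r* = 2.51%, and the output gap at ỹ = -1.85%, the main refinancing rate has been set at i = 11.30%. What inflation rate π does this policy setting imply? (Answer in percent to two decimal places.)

7.37%

Collecting π: i = r* + (1 + 0.6) π − 0.6 π* + 1 ỹ
1.6 π = 11.30 − 2.51 + 0.6 × 1.92 − 1 × (-1.85) = 11.792
π = 11.792 / 1.6 = 7.37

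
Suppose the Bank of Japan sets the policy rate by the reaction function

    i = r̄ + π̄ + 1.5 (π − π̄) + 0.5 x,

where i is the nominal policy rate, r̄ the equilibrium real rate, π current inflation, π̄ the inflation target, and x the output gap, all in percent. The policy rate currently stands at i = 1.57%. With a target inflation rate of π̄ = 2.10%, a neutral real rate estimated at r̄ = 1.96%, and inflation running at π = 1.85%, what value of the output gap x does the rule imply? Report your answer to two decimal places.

0.5 x = 1.57 − 1.96 − 2.10 − 1.5 × (1.85 − 2.10) = -2.115
x = -2.115 / 0.5 = -4.23

-4.23%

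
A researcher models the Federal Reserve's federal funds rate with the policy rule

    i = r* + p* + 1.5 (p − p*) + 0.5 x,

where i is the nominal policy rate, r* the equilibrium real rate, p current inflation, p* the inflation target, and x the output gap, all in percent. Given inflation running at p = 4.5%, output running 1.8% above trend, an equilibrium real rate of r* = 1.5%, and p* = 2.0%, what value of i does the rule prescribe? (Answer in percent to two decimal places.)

8.15%

Output 1.8% above potential → x = 1.8.
i = 1.5 + 2.0 + 1.5 × (4.5 − 2.0) + 0.5 × 1.8
   = 1.5 + 2 + 3.75 + 0.9 = 8.15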